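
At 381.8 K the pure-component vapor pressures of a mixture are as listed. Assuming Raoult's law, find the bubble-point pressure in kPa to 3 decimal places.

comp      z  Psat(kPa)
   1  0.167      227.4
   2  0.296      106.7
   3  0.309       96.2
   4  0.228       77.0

At the bubble point ψ → 0, so ΣzᵢKᵢ = 1 with Kᵢ = Pᵢˢᵃᵗ/P ⇒ P = ΣzᵢPᵢˢᵃᵗ.
P = 0.167·227.4 + 0.296·106.7 + 0.309·96.2 + 0.228·77.0 = 116.841 kPa

Pbub = 116.841 kPa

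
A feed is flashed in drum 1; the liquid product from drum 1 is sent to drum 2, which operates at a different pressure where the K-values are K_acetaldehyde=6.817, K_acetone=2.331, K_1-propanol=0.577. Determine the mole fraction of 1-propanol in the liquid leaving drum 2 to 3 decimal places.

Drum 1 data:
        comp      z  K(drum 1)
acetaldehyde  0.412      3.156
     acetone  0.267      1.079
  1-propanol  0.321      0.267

Drum 1:
Material balance + equilibrium reduce to Σ zᵢ(Kᵢ−1)/(1+ψ₁(Kᵢ−1)) = 0.
Check two-phase: ΣzᵢKᵢ = 1.674 > 1 and Σzᵢ/Kᵢ = 1.580 > 1, so g(0) = 0.674 > 0 and g(1) = -0.580 < 0.
Newton–Raphson from ψ₁ = 0.66:
  ψ₁ = 0.660: g = -0.0691, g' = -0.975 → ψ₁ = 0.589
  ψ₁ = 0.589: g = -0.0026, g' = -0.907 → ψ₁ = 0.586
Converged at ψ₁ = 0.586.
Drum-1 compositions:
  acetaldehyde: x = 0.182, y = 0.574
  acetone: x = 0.255, y = 0.275
  1-propanol: x = 0.563, y = 0.150
Drum-2 feed = drum-1 liquid: z₂ = (0.1820, 0.2552, 0.5628).
Drum 2:
Material balance + equilibrium reduce to Σ zᵢ(Kᵢ−1)/(1+ψ₂(Kᵢ−1)) = 0.
Feasibility: ΣzᵢKᵢ = 2.160, Σzᵢ/Kᵢ = 1.112 — both > 1, two phases present.
Iterate (Newton) starting at ψ₂ = 0.5:
  ψ₂ = 0.500: g = 0.1729, g' = -0.728 → ψ₂ = 0.737
  ψ₂ = 0.737: g = 0.0255, g' = -0.548 → ψ₂ = 0.784
  ψ₂ = 0.784: g = 0.0004, g' = -0.533 → ψ₂ = 0.785
Converged at ψ₂ = 0.785.
  acetaldehyde: x = 0.033, y = 0.223
  acetone: x = 0.125, y = 0.291
  1-propanol: x = 0.842, y = 0.486

x_1-propanol (drum 2) = 0.842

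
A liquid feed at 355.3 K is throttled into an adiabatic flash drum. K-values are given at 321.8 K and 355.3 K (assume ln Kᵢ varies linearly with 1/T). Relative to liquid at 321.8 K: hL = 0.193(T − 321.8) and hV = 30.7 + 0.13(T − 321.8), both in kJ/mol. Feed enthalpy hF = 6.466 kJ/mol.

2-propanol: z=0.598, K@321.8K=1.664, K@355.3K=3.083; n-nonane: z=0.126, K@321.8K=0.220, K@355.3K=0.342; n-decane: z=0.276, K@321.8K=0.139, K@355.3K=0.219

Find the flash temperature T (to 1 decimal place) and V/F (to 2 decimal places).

Adiabatic flash: solve Rachford–Rice at each trial T, then check hF = ψ·hV(T) + (1−ψ)·hL(T).
  T = 321.8 K: K = (1.664, 0.220, 0.139), RR gives ψ = 0.110, H_out = 3.379 kJ/mol
  T = 355.3 K: K = (3.083, 0.342, 0.219), RR gives ψ = 0.609, H_out = 23.869 kJ/mol
  T = 338.6 K: K = (2.302, 0.277, 0.177), RR gives ψ = 0.445, H_out = 16.435 kJ/mol
  T = 330.2 K: K = (1.965, 0.248, 0.157), RR gives ψ = 0.317, H_out = 11.188 kJ/mol
  T = 326.0 K: K = (1.810, 0.234, 0.148), RR gives ψ = 0.228, H_out = 7.755 kJ/mol
  T = 323.9 K: K = (1.736, 0.227, 0.143), RR gives ψ = 0.174, H_out = 5.715 kJ/mol
  T = 324.9 K: K = (1.771, 0.230, 0.146), RR gives ψ = 0.201, H_out = 6.718 kJ/mol
Linear interpolation between T = 323.9 (H_out = 5.715) and T = 324.9 (H_out = 6.718) on hF = 6.466 gives T ≈ 324.6 K, at which ψ = 0.19.

T = 324.6 K, V/F = 0.19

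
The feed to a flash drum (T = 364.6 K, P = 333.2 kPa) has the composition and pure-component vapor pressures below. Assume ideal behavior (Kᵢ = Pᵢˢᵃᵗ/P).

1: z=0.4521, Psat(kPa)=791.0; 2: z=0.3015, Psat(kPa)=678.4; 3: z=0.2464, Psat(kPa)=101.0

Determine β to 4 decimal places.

Raoult's law: Kᵢ = Pᵢˢᵃᵗ/P = Pᵢˢᵃᵗ/333.2.
  K_1 = 791.0/333.2 = 2.373950, K_2 = 678.4/333.2 = 2.036014, K_3 = 101.0/333.2 = 0.303121
Rachford–Rice: g(β) = Σ zᵢ(Kᵢ−1)/(1+β(Kᵢ−1)) = 0.
Feasibility: ΣzᵢKᵢ = 1.7618, Σzᵢ/Kᵢ = 1.1514 — both > 1, two phases present.
Newton iteration, β⁰ = 0.5:
  β = 0.5000: g = 0.31044, g' = -0.7222 → β = 0.9299
  β = 0.9299: g = -0.05599, g' = -1.2142 → β = 0.8837
  β = 0.8837: g = -0.00341, g' = -1.0732 → β = 0.8806
Converged at β = 0.8806.

β = 0.8806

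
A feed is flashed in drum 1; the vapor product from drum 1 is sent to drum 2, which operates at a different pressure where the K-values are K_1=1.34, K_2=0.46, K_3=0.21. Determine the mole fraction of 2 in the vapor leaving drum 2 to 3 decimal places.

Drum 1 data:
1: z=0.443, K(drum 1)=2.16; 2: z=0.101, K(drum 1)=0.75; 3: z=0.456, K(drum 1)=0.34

y_2 (drum 2) = 0.043

Drum 1:
Rachford–Rice: g(ψ₁) = Σ zᵢ(Kᵢ−1)/(1+ψ₁(Kᵢ−1)) = 0.
Feasibility: ΣzᵢKᵢ = 1.188, Σzᵢ/Kᵢ = 1.681 — both > 1, two phases present.
Iterate (Newton) starting at ψ₁ = 0.6:
  ψ₁ = 0.600: g = -0.2250, g' = -0.760 → ψ₁ = 0.304
  ψ₁ = 0.304: g = -0.0240, g' = -0.644 → ψ₁ = 0.267
Converged at ψ₁ = 0.267.
Drum-1 compositions:
  1: x = 0.338, y = 0.731
  2: x = 0.108, y = 0.081
  3: x = 0.554, y = 0.188
Drum-2 feed = drum-1 vapor: z₂ = (0.7306, 0.0812, 0.1882).
Drum 2:
Iterate (Newton) starting at ψ₂ = 0.62:
  ψ₂ = 0.620: g = -0.1521, g' = -0.562 → ψ₂ = 0.349
  ψ₂ = 0.349: g = -0.0374, g' = -0.328 → ψ₂ = 0.235
  ψ₂ = 0.235: g = -0.0028, g' = -0.281 → ψ₂ = 0.225
Converged at ψ₂ = 0.225.
  1: x = 0.679, y = 0.909
  2: x = 0.092, y = 0.043
  3: x = 0.229, y = 0.048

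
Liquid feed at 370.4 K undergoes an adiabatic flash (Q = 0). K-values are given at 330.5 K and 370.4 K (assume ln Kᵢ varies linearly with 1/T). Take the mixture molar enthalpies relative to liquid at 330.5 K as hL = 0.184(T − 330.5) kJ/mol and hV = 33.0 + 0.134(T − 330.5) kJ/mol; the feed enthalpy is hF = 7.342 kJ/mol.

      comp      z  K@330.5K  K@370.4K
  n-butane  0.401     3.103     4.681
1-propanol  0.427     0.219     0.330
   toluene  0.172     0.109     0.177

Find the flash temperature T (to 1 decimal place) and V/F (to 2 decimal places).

Adiabatic flash: solve Rachford–Rice at each trial T, then check hF = ψ·hV(T) + (1−ψ)·hL(T).
  T = 330.5 K: K = (3.103, 0.219, 0.109), RR gives ψ = 0.208, H_out = 6.873 kJ/mol
  T = 370.4 K: K = (4.681, 0.330, 0.177), RR gives ψ = 0.397, H_out = 19.644 kJ/mol
  T = 350.4 K: K = (3.854, 0.272, 0.141), RR gives ψ = 0.313, H_out = 13.671 kJ/mol
  T = 340.4 K: K = (3.467, 0.245, 0.124), RR gives ψ = 0.264, H_out = 10.410 kJ/mol
  T = 335.4 K: K = (3.281, 0.232, 0.116), RR gives ψ = 0.237, H_out = 8.670 kJ/mol
  T = 332.9 K: K = (3.190, 0.225, 0.113), RR gives ψ = 0.223, H_out = 7.766 kJ/mol
Linear interpolation between T = 330.5 (H_out = 6.873) and T = 332.9 (H_out = 7.766) on hF = 7.342 gives T ≈ 331.8 K, at which ψ = 0.22.

T = 331.8 K, V/F = 0.22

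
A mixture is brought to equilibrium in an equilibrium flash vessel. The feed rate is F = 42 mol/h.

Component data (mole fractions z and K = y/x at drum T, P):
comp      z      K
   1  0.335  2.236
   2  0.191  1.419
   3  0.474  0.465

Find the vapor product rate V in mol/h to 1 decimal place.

V = 18.8 mol/h

Material balance + equilibrium reduce to Σ zᵢ(Kᵢ−1)/(1+V/F(Kᵢ−1)) = 0.
g(0) = ΣzᵢKᵢ − 1 = 0.240 and g(1) = 1 − Σzᵢ/Kᵢ = -0.304, so a root lies in (0, 1).
Newton–Raphson from V/F = 0.5:
  V/F = 0.500: g = -0.0241, g' = -0.471 → V/F = 0.449
Converged at V/F = 0.449.
Then V = V/F·F = 0.4487·42 = 18.8 mol/h and L = F − V = 23.2 mol/h.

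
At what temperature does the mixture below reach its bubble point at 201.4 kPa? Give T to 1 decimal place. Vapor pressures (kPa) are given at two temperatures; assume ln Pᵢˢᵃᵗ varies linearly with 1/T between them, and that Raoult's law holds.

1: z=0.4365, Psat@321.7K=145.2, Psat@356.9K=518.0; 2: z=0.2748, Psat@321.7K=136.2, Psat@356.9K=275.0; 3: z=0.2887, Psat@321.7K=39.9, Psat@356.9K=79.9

Bubble-point temperature: ΣzᵢPᵢˢᵃᵗ(T) = P. Interpolate ln Pᵢˢᵃᵗ = aᵢ + bᵢ/T.
  T = 321.7 K: ΣzᵢPᵢˢᵃᵗ = 112.33 kPa
  T = 356.9 K: ΣzᵢPᵢˢᵃᵗ = 324.74 kPa
  T = 339.3 K: ΣzᵢPᵢˢᵃᵗ = 194.48 kPa
  T = 348.1 K: ΣzᵢPᵢˢᵃᵗ = 252.43 kPa
  T = 343.7 K: ΣzᵢPᵢˢᵃᵗ = 221.82 kPa
  T = 341.5 K: ΣzᵢPᵢˢᵃᵗ = 207.76 kPa
  T = 340.4 K: ΣzᵢPᵢˢᵃᵗ = 201.03 kPa
Interpolating between 340.4 K and 341.5 K gives T ≈ 340.5 K.

T = 340.5 K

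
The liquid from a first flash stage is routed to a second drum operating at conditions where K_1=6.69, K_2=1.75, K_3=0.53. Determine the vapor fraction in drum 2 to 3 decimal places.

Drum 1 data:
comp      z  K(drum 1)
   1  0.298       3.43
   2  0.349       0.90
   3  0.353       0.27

Drum 1:
Material balance + equilibrium reduce to Σ zᵢ(Kᵢ−1)/(1+ψ₁(Kᵢ−1)) = 0.
Check two-phase: ΣzᵢKᵢ = 1.432 > 1 and Σzᵢ/Kᵢ = 1.782 > 1, so g(0) = 0.432 > 0 and g(1) = -0.782 < 0.
Newton iteration, ψ₁⁰ = 0.35:
  ψ₁ = 0.350: g = 0.0090, g' = -0.857 → ψ₁ = 0.361
Converged at ψ₁ = 0.361.
Drum-1 compositions:
  1: x = 0.159, y = 0.545
  2: x = 0.362, y = 0.326
  3: x = 0.479, y = 0.129
Drum-2 feed = drum-1 liquid: z₂ = (0.1588, 0.3621, 0.4791).
Drum 2:
Let ψ₂ = V/F and solve Σ zᵢ(Kᵢ−1)/(1+ψ₂(Kᵢ−1)) = 0.
Check two-phase: ΣzᵢKᵢ = 1.950 > 1 and Σzᵢ/Kᵢ = 1.135 > 1, so g(0) = 0.950 > 0 and g(1) = -0.135 < 0.
Iterate (Newton) starting at ψ₂ = 0.42:
  ψ₂ = 0.420: g = 0.1925, g' = -0.730 → ψ₂ = 0.684
  ψ₂ = 0.684: g = 0.0324, g' = -0.534 → ψ₂ = 0.745
Converged at ψ₂ = 0.745.
  1: x = 0.030, y = 0.203
  2: x = 0.232, y = 0.406
  3: x = 0.737, y = 0.391

V/F (drum 2) = 0.745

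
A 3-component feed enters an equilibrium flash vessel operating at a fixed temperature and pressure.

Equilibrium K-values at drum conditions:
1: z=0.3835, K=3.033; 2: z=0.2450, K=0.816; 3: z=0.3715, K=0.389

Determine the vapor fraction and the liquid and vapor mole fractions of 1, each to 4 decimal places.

Let ψ = V/F and solve Σ zᵢ(Kᵢ−1)/(1+ψ(Kᵢ−1)) = 0.
Check two-phase: ΣzᵢKᵢ = 1.5076 > 1 and Σzᵢ/Kᵢ = 1.3817 > 1, so g(0) = 0.5076 > 0 and g(1) = -0.3817 < 0.
Iterate (Newton) starting at ψ = 0.33:
  ψ = 0.3300: g = 0.13430, g' = -0.7947 → ψ = 0.4990
  ψ = 0.4990: g = 0.01085, g' = -0.6877 → ψ = 0.5148
Converged at ψ = 0.5148.
Compositions from xᵢ = zᵢ/(1+ψ(Kᵢ−1)), yᵢ = Kᵢxᵢ:
  1: x = 0.1874, y = 0.5683
  2: x = 0.2706, y = 0.2208
  3: x = 0.5420, y = 0.2108

ψ = 0.5148, x_1 = 0.1874, y_1 = 0.5683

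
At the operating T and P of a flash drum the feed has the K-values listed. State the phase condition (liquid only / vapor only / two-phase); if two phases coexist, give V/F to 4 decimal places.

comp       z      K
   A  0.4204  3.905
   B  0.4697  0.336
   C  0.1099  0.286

ΣzᵢKᵢ = 1.8309; Σzᵢ/Kᵢ = 1.8898.
Both exceed 1, so a two-phase solution exists.
Rachford–Rice: g(ψ) = Σ zᵢ(Kᵢ−1)/(1+ψ(Kᵢ−1)) = 0.
Iterate (Newton) starting at ψ = 0.58:
  ψ = 0.5800: g = -0.18629, g' = -1.2031 → ψ = 0.4252
  ψ = 0.4252: g = -0.00083, g' = -1.2277 → ψ = 0.4245
Converged at ψ = 0.4245.

two-phase, V/F = 0.4245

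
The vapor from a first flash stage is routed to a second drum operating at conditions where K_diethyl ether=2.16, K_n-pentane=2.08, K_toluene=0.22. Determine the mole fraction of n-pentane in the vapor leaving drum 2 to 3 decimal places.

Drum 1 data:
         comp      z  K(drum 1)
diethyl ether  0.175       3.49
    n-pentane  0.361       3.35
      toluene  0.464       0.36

Drum 1:
Let ψ₁ = V/F and solve Σ zᵢ(Kᵢ−1)/(1+ψ₁(Kᵢ−1)) = 0.
g(0) = ΣzᵢKᵢ − 1 = 0.987 and g(1) = 1 − Σzᵢ/Kᵢ = -0.447, so a root lies in (0, 1).
Newton–Raphson from ψ₁ = 0.3:
  ψ₁ = 0.300: g = 0.3795, g' = -1.332 → ψ₁ = 0.585
  ψ₁ = 0.585: g = 0.0601, g' = -1.019 → ψ₁ = 0.644
Converged at ψ₁ = 0.644.
Drum-1 compositions:
  diethyl ether: x = 0.067, y = 0.235
  n-pentane: x = 0.144, y = 0.481
  toluene: x = 0.789, y = 0.284
Drum-2 feed = drum-1 vapor: z₂ = (0.2346, 0.4813, 0.2841).
Drum 2:
Rachford–Rice: g(ψ₂) = Σ zᵢ(Kᵢ−1)/(1+ψ₂(Kᵢ−1)) = 0.
Check two-phase: ΣzᵢKᵢ = 1.570 > 1 and Σzᵢ/Kᵢ = 1.631 > 1, so g(0) = 0.570 > 0 and g(1) = -0.631 < 0.
Iterate (Newton) starting at ψ₂ = 0.5:
  ψ₂ = 0.500: g = 0.1465, g' = -0.828 → ψ₂ = 0.677
  ψ₂ = 0.677: g = -0.0169, g' = -1.062 → ψ₂ = 0.661
Converged at ψ₂ = 0.661.
  diethyl ether: x = 0.133, y = 0.287
  n-pentane: x = 0.281, y = 0.584
  toluene: x = 0.586, y = 0.129

y_n-pentane (drum 2) = 0.584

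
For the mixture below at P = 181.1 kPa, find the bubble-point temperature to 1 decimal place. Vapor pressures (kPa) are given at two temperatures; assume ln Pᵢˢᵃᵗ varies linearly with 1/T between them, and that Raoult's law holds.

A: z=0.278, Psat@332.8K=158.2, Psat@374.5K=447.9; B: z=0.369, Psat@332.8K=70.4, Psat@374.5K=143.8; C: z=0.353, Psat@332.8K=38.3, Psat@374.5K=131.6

Bubble-point temperature: ΣzᵢPᵢˢᵃᵗ(T) = P. Interpolate ln Pᵢˢᵃᵗ = aᵢ + bᵢ/T.
  T = 332.8 K: ΣzᵢPᵢˢᵃᵗ = 83.48 kPa
  T = 374.5 K: ΣzᵢPᵢˢᵃᵗ = 224.03 kPa
  T = 353.6 K: ΣzᵢPᵢˢᵃᵗ = 140.05 kPa
  T = 364.1 K: ΣzᵢPᵢˢᵃᵗ = 178.37 kPa
  T = 369.3 K: ΣzᵢPᵢˢᵃᵗ = 200.18 kPa
  T = 366.7 K: ΣzᵢPᵢˢᵃᵗ = 189.03 kPa
Interpolating between 364.1 K and 366.7 K gives T ≈ 364.8 K.

T = 364.8 K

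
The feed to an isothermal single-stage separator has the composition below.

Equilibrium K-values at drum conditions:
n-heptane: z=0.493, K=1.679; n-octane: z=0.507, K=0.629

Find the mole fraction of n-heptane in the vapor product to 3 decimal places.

Rachford–Rice: g(ψ) = Σ zᵢ(Kᵢ−1)/(1+ψ(Kᵢ−1)) = 0.
Feasibility: ΣzᵢKᵢ = 1.147, Σzᵢ/Kᵢ = 1.100 — both > 1, two phases present.
Binary case is linear: z₁(K₁−1)(1+ψ(K₂−1)) + z₂(K₂−1)(1+ψ(K₁−1)) = 0
⇒ ψ = [z₁(K₁−1)+z₂(K₂−1)] / [−(K₁−1)(K₂−1)] = 0.1467/0.2519 = 0.582
Compositions from xᵢ = zᵢ/(1+ψ(Kᵢ−1)), yᵢ = Kᵢxᵢ:
  n-heptane: x = 0.353, y = 0.593
  n-octane: x = 0.647, y = 0.407

y_n-heptane = 0.593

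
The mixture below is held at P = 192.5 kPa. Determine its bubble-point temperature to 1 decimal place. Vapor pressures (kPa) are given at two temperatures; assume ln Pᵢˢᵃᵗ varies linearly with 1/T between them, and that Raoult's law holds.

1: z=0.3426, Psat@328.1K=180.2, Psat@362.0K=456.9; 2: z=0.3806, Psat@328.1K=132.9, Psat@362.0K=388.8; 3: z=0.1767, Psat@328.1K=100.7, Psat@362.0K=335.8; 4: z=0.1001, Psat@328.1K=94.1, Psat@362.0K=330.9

T = 337.9 K

Bubble-point temperature: ΣzᵢPᵢˢᵃᵗ(T) = P. Interpolate ln Pᵢˢᵃᵗ = aᵢ + bᵢ/T.
  T = 328.1 K: ΣzᵢPᵢˢᵃᵗ = 139.53 kPa
  T = 362.0 K: ΣzᵢPᵢˢᵃᵗ = 396.97 kPa
  T = 345.1 K: ΣzᵢPᵢˢᵃᵗ = 241.46 kPa
  T = 336.6 K: ΣzᵢPᵢˢᵃᵗ = 184.75 kPa
  T = 340.9 K: ΣzᵢPᵢˢᵃᵗ = 211.87 kPa
  T = 338.8 K: ΣzᵢPᵢˢᵃᵗ = 198.24 kPa
Interpolating between 336.6 K and 338.8 K gives T ≈ 337.9 K.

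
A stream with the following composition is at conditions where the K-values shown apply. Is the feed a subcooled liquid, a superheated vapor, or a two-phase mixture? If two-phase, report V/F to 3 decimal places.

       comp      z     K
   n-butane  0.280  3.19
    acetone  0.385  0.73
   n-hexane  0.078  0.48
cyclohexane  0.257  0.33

two-phase, V/F = 0.291

ΣzᵢKᵢ = 1.297; Σzᵢ/Kᵢ = 1.556.
Both exceed 1, so a two-phase solution exists.
Rachford–Rice: g(ψ) = Σ zᵢ(Kᵢ−1)/(1+ψ(Kᵢ−1)) = 0.
Newton–Raphson from ψ = 0.63:
  ψ = 0.630: g = -0.2259, g' = -0.670 → ψ = 0.293
  ψ = 0.293: g = -0.0014, g' = -0.739 → ψ = 0.291
Converged at ψ = 0.291.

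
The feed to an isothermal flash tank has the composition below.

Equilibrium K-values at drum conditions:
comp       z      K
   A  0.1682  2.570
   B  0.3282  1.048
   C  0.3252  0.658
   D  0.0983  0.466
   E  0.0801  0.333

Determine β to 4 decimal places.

Newton–Raphson from β = 0.5:
  β = 0.5000: g = -0.12261, g' = -0.3186 → β = 0.1151
  β = 0.1151: g = 0.00973, g' = -0.4130 → β = 0.1387
  β = 0.1387: g = 0.00018, g' = -0.3982 → β = 0.1392
Converged at β = 0.1392.

β = 0.1392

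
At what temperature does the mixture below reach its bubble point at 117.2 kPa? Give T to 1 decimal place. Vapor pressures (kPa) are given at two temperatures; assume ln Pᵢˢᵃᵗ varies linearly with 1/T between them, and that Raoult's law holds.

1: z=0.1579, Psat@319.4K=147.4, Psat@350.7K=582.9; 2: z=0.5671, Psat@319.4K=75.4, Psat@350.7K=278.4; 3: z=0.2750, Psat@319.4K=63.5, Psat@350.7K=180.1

Bubble-point temperature: ΣzᵢPᵢˢᵃᵗ(T) = P. Interpolate ln Pᵢˢᵃᵗ = aᵢ + bᵢ/T.
  T = 319.4 K: ΣzᵢPᵢˢᵃᵗ = 83.50 kPa
  T = 350.7 K: ΣzᵢPᵢˢᵃᵗ = 299.45 kPa
  T = 335.0 K: ΣzᵢPᵢˢᵃᵗ = 162.31 kPa
  T = 327.2 K: ΣzᵢPᵢˢᵃᵗ = 117.28 kPa
  T = 323.3 K: ΣzᵢPᵢˢᵃᵗ = 99.15 kPa
  T = 325.2 K: ΣzᵢPᵢˢᵃᵗ = 107.65 kPa
Interpolating between 325.2 K and 327.2 K gives T ≈ 327.2 K.

T = 327.2 K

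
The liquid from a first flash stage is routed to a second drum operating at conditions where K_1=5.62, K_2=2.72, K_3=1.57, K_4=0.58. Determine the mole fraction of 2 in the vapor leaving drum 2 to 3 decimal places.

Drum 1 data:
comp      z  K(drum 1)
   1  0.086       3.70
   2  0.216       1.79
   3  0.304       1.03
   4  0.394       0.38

y_2 (drum 2) = 0.205

Drum 1:
Let ψ₁ = V/F and solve Σ zᵢ(Kᵢ−1)/(1+ψ₁(Kᵢ−1)) = 0.
Feasibility: ΣzᵢKᵢ = 1.168, Σzᵢ/Kᵢ = 1.476 — both > 1, two phases present.
Newton–Raphson from ψ₁ = 0.4:
  ψ₁ = 0.400: g = -0.0745, g' = -0.491 → ψ₁ = 0.248
  ψ₁ = 0.248: g = 0.0021, g' = -0.531 → ψ₁ = 0.252
Converged at ψ₁ = 0.252.
Drum-1 compositions:
  1: x = 0.051, y = 0.189
  2: x = 0.180, y = 0.322
  3: x = 0.302, y = 0.311
  4: x = 0.467, y = 0.177
Drum-2 feed = drum-1 liquid: z₂ = (0.0512, 0.1801, 0.3017, 0.4670).
Drum 2:
Iterate (Newton) starting at ψ₂ = 0.5:
  ψ₂ = 0.500: g = 0.1236, g' = -0.445 → ψ₂ = 0.778
  ψ₂ = 0.778: g = 0.0119, g' = -0.378 → ψ₂ = 0.809
Converged at ψ₂ = 0.809.
  1: x = 0.011, y = 0.061
  2: x = 0.075, y = 0.205
  3: x = 0.206, y = 0.324
  4: x = 0.707, y = 0.410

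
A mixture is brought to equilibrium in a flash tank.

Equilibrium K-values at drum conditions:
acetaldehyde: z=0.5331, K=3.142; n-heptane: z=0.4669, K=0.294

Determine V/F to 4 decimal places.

V/F = 0.5371

Newton iteration, V/F⁰ = 0.5:
  V/F = 0.5000: g = 0.04190, g' = -1.1262 → V/F = 0.5372
  V/F = 0.5372: g = -0.00009, g' = -1.1328 → V/F = 0.5371
Converged at V/F = 0.5371.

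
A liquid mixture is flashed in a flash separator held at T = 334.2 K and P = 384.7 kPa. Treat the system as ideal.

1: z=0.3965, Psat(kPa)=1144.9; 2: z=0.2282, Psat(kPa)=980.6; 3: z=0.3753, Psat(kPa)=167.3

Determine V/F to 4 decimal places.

Raoult's law: Kᵢ = Pᵢˢᵃᵗ/P = Pᵢˢᵃᵗ/384.7.
  K_1 = 1144.9/384.7 = 2.976085, K_2 = 980.6/384.7 = 2.548999, K_3 = 167.3/384.7 = 0.434884
Material balance + equilibrium reduce to Σ zᵢ(Kᵢ−1)/(1+V/F(Kᵢ−1)) = 0.
Check two-phase: ΣzᵢKᵢ = 1.9249 > 1 and Σzᵢ/Kᵢ = 1.0857 > 1, so g(0) = 0.9249 > 0 and g(1) = -0.0857 < 0.
Newton iteration, V/F⁰ = 0.49:
  V/F = 0.4900: g = 0.30572, g' = -0.8058 → V/F = 0.8694
  V/F = 0.8694: g = 0.02198, g' = -0.7722 → V/F = 0.8978
  V/F = 0.8978: g = -0.00026, g' = -0.7909 → V/F = 0.8975
Converged at V/F = 0.8975.

V/F = 0.8975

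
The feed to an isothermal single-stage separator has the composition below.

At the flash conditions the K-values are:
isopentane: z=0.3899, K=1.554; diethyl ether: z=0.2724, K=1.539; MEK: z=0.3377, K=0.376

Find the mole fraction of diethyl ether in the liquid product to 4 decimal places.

x_diethyl ether = 0.2197

Material balance + equilibrium reduce to Σ zᵢ(Kᵢ−1)/(1+ψ(Kᵢ−1)) = 0.
Check two-phase: ΣzᵢKᵢ = 1.1521 > 1 and Σzᵢ/Kᵢ = 1.3260 > 1, so g(0) = 0.1521 > 0 and g(1) = -0.3260 < 0.
Newton–Raphson from ψ = 0.5:
  ψ = 0.5000: g = -0.02148, g' = -0.4003 → ψ = 0.4463
  ψ = 0.4463: g = -0.00054, g' = -0.3809 → ψ = 0.4449
Converged at ψ = 0.4449.
Compositions from xᵢ = zᵢ/(1+ψ(Kᵢ−1)), yᵢ = Kᵢxᵢ:
  isopentane: x = 0.3128, y = 0.4861
  diethyl ether: x = 0.2197, y = 0.3381
  MEK: x = 0.4675, y = 0.1758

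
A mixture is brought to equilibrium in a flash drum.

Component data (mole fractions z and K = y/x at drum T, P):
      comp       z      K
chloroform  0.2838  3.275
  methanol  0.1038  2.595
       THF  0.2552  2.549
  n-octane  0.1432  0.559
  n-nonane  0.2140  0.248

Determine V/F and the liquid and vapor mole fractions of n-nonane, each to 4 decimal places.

V/F = 0.7800, x_n-nonane = 0.5176, y_n-nonane = 0.1284

Iterate (Newton) starting at V/F = 0.5:
  V/F = 0.5000: g = 0.27802, g' = -0.9543 → V/F = 0.7913
  V/F = 0.7913: g = -0.01308, g' = -1.1663 → V/F = 0.7801
  V/F = 0.7801: g = -0.00014, g' = -1.1418 → V/F = 0.7800
Converged at V/F = 0.7800.
Compositions from xᵢ = zᵢ/(1+V/F(Kᵢ−1)), yᵢ = Kᵢxᵢ:
  chloroform: x = 0.1023, y = 0.3350
  methanol: x = 0.0463, y = 0.1200
  THF: x = 0.1156, y = 0.2946
  n-octane: x = 0.2183, y = 0.1220
  n-nonane: x = 0.5176, y = 0.1284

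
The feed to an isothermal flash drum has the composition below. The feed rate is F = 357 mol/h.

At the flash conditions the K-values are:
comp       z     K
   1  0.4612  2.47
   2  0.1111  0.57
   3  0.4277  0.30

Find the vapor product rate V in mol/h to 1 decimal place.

V = 122.7 mol/h

Rachford–Rice: g(ψ) = Σ zᵢ(Kᵢ−1)/(1+ψ(Kᵢ−1)) = 0.
Check two-phase: ΣzᵢKᵢ = 1.3308 > 1 and Σzᵢ/Kᵢ = 1.8073 > 1, so g(0) = 0.3308 > 0 and g(1) = -0.8073 < 0.
Newton iteration, ψ⁰ = 0.54:
  ψ = 0.5400: g = -0.16561, g' = -0.8863 → ψ = 0.3531
  ψ = 0.3531: g = -0.00774, g' = -0.8302 → ψ = 0.3438
Converged at ψ = 0.3438.
Then V = ψ·F = 0.3438·357 = 122.7 mol/h and L = F − V = 234.3 mol/h.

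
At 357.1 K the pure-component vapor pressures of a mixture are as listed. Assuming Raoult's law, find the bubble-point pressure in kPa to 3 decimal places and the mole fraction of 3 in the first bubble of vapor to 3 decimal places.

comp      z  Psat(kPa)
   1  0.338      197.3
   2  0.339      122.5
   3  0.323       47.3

At the bubble point ψ → 0, so ΣzᵢKᵢ = 1 with Kᵢ = Pᵢˢᵃᵗ/P ⇒ P = ΣzᵢPᵢˢᵃᵗ.
P = 0.338·197.3 + 0.339·122.5 + 0.323·47.3 = 123.493 kPa
yᵢ = zᵢPᵢˢᵃᵗ/P ⇒ y_3 = 0.323·47.3/123.493 = 0.124

Pbub = 123.493 kPa, y_3 = 0.124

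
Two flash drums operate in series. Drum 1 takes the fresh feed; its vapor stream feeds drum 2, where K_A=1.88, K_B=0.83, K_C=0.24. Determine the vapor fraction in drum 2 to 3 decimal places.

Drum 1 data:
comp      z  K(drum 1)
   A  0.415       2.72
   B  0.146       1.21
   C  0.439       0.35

V/F (drum 2) = 0.616

Drum 1:
Material balance + equilibrium reduce to Σ zᵢ(Kᵢ−1)/(1+ψ₁(Kᵢ−1)) = 0.
Feasibility: ΣzᵢKᵢ = 1.459, Σzᵢ/Kᵢ = 1.528 — both > 1, two phases present.
Newton–Raphson from ψ₁ = 0.5:
  ψ₁ = 0.500: g = -0.0112, g' = -0.767 → ψ₁ = 0.485
Converged at ψ₁ = 0.485.
Drum-1 compositions:
  A: x = 0.226, y = 0.615
  B: x = 0.132, y = 0.160
  C: x = 0.641, y = 0.224
Drum-2 feed = drum-1 vapor: z₂ = (0.6152, 0.1603, 0.2245).
Drum 2:
Newton iteration, ψ₂⁰ = 0.5:
  ψ₂ = 0.500: g = 0.0710, g' = -0.573 → ψ₂ = 0.624
  ψ₂ = 0.624: g = -0.0055, g' = -0.673 → ψ₂ = 0.616
Converged at ψ₂ = 0.616.
  A: x = 0.399, y = 0.750
  B: x = 0.179, y = 0.149
  C: x = 0.422, y = 0.101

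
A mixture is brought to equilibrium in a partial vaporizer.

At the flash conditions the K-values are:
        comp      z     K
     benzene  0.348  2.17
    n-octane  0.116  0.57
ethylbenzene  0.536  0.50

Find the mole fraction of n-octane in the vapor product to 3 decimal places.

y_n-octane = 0.071

Material balance + equilibrium reduce to Σ zᵢ(Kᵢ−1)/(1+V/F(Kᵢ−1)) = 0.
Check two-phase: ΣzᵢKᵢ = 1.089 > 1 and Σzᵢ/Kᵢ = 1.436 > 1, so g(0) = 0.089 > 0 and g(1) = -0.436 < 0.
Newton iteration, V/F⁰ = 0.56:
  V/F = 0.560: g = -0.1919, g' = -0.470 → V/F = 0.151
  V/F = 0.151: g = 0.0027, g' = -0.525 → V/F = 0.156
Converged at V/F = 0.156.
Compositions from xᵢ = zᵢ/(1+V/F(Kᵢ−1)), yᵢ = Kᵢxᵢ:
  benzene: x = 0.294, y = 0.638
  n-octane: x = 0.124, y = 0.071
  ethylbenzene: x = 0.581, y = 0.291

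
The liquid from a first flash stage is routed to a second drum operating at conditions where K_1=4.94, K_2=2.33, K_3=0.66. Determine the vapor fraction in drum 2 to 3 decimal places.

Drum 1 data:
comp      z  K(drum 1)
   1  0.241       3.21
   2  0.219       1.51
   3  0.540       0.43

V/F (drum 2) = 0.603

Drum 1:
Let ψ₁ = V/F and solve Σ zᵢ(Kᵢ−1)/(1+ψ₁(Kᵢ−1)) = 0.
Feasibility: ΣzᵢKᵢ = 1.337, Σzᵢ/Kᵢ = 1.476 — both > 1, two phases present.
Newton iteration, ψ₁⁰ = 0.68:
  ψ₁ = 0.680: g = -0.2069, g' = -0.687 → ψ₁ = 0.379
  ψ₁ = 0.379: g = -0.0091, g' = -0.674 → ψ₁ = 0.365
Converged at ψ₁ = 0.365.
Drum-1 compositions:
  1: x = 0.133, y = 0.428
  2: x = 0.185, y = 0.279
  3: x = 0.682, y = 0.293
Drum-2 feed = drum-1 liquid: z₂ = (0.1333, 0.1846, 0.6821).
Drum 2:
Iterate (Newton) starting at ψ₂ = 0.5:
  ψ₂ = 0.500: g = 0.0449, g' = -0.467 → ψ₂ = 0.596
  ψ₂ = 0.596: g = 0.0029, g' = -0.410 → ψ₂ = 0.603
Converged at ψ₂ = 0.603.
  1: x = 0.039, y = 0.195
  2: x = 0.102, y = 0.239
  3: x = 0.858, y = 0.566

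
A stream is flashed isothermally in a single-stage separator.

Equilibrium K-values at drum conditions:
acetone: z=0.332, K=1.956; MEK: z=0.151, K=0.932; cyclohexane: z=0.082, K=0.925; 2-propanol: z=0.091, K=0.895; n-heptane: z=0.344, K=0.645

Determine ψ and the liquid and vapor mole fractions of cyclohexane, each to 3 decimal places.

ψ = 0.700, x_cyclohexane = 0.087, y_cyclohexane = 0.080

Iterate (Newton) starting at ψ = 0.64:
  ψ = 0.640: g = 0.0115, g' = -0.192 → ψ = 0.700
Converged at ψ = 0.700.
Compositions from xᵢ = zᵢ/(1+ψ(Kᵢ−1)), yᵢ = Kᵢxᵢ:
  acetone: x = 0.199, y = 0.389
  MEK: x = 0.159, y = 0.148
  cyclohexane: x = 0.087, y = 0.080
  2-propanol: x = 0.098, y = 0.088
  n-heptane: x = 0.458, y = 0.295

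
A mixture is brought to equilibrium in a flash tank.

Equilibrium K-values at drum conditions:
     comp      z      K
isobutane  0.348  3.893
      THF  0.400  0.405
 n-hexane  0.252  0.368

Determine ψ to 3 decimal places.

Newton–Raphson from ψ = 0.5:
  ψ = 0.500: g = -0.1601, g' = -0.989 → ψ = 0.338
  ψ = 0.338: g = 0.0085, g' = -1.129 → ψ = 0.346
Converged at ψ = 0.346.

ψ = 0.346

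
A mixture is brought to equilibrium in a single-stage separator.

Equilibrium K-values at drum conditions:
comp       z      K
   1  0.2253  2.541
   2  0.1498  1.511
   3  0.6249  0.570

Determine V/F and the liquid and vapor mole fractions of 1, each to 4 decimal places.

Material balance + equilibrium reduce to Σ zᵢ(Kᵢ−1)/(1+V/F(Kᵢ−1)) = 0.
g(0) = ΣzᵢKᵢ − 1 = 0.1550 and g(1) = 1 − Σzᵢ/Kᵢ = -0.2841, so a root lies in (0, 1).
Newton iteration, V/F⁰ = 0.5:
  V/F = 0.5000: g = -0.08524, g' = -0.3830 → V/F = 0.2774
  V/F = 0.2774: g = 0.00514, g' = -0.4415 → V/F = 0.2891
  V/F = 0.2891: g = 0.00003, g' = -0.4364 → V/F = 0.2892
Converged at V/F = 0.2892.
Compositions from xᵢ = zᵢ/(1+V/F(Kᵢ−1)), yᵢ = Kᵢxᵢ:
  1: x = 0.1559, y = 0.3960
  2: x = 0.1305, y = 0.1972
  3: x = 0.7136, y = 0.4068

V/F = 0.2892, x_1 = 0.1559, y_1 = 0.3960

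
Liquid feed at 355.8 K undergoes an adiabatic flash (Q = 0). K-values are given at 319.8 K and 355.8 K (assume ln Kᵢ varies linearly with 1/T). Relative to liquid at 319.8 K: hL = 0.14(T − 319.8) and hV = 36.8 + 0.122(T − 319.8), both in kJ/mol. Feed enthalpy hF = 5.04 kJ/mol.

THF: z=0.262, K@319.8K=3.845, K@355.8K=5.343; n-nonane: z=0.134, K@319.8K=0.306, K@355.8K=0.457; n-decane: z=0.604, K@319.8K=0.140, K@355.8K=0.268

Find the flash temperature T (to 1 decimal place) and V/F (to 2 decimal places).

T = 329.7 K, V/F = 0.10

Adiabatic flash: solve Rachford–Rice at each trial T, then check hF = ψ·hV(T) + (1−ψ)·hL(T).
  T = 319.8 K: K = (3.845, 0.306, 0.140), RR gives ψ = 0.056, H_out = 2.069 kJ/mol
  T = 355.8 K: K = (5.343, 0.457, 0.268), RR gives ψ = 0.205, H_out = 12.449 kJ/mol
  T = 337.8 K: K = (4.572, 0.378, 0.197), RR gives ψ = 0.133, H_out = 7.383 kJ/mol
  T = 328.8 K: K = (4.203, 0.341, 0.167), RR gives ψ = 0.096, H_out = 4.788 kJ/mol
  T = 333.3 K: K = (4.386, 0.359, 0.182), RR gives ψ = 0.115, H_out = 6.097 kJ/mol
  T = 331.1 K: K = (4.296, 0.350, 0.174), RR gives ψ = 0.106, H_out = 5.460 kJ/mol
Linear interpolation between T = 328.8 (H_out = 4.788) and T = 331.1 (H_out = 5.460) on hF = 5.04 gives T ≈ 329.7 K, at which ψ = 0.10.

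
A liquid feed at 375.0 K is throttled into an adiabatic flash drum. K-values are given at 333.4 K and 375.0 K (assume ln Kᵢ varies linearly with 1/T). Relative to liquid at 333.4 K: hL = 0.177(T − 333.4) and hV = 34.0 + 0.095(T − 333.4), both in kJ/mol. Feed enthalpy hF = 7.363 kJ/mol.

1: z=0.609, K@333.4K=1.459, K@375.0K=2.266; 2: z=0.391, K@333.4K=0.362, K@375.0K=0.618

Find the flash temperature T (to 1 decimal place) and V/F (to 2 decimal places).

T = 336.1 K, V/F = 0.20

Adiabatic flash: solve Rachford–Rice at each trial T, then check hF = ψ·hV(T) + (1−ψ)·hL(T).
  T = 333.4 K: K = (1.459, 0.362), RR gives ψ = 0.103, H_out = 3.492 kJ/mol
  T = 375.0 K: K = (2.266, 0.618), RR gives ψ = 1.000, H_out = 37.952 kJ/mol
  T = 354.2 K: K = (1.842, 0.480), RR gives ψ = 0.708, H_out = 26.540 kJ/mol
  T = 343.8 K: K = (1.645, 0.419), RR gives ψ = 0.442, H_out = 16.485 kJ/mol
  T = 338.6 K: K = (1.551, 0.390), RR gives ψ = 0.288, H_out = 10.591 kJ/mol
  T = 336.0 K: K = (1.505, 0.376), RR gives ψ = 0.201, H_out = 7.237 kJ/mol
  T = 337.3 K: K = (1.528, 0.383), RR gives ψ = 0.245, H_out = 8.956 kJ/mol
Linear interpolation between T = 336.0 (H_out = 7.237) and T = 337.3 (H_out = 8.956) on hF = 7.363 gives T ≈ 336.1 K, at which ψ = 0.20.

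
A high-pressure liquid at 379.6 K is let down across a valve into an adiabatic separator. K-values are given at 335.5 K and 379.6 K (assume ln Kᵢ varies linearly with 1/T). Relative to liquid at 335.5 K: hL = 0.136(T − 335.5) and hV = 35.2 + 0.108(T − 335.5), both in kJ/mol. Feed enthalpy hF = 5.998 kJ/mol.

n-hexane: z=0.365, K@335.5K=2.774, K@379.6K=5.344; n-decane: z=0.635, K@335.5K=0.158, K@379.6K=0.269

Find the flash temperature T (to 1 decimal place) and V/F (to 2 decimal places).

Adiabatic flash: solve Rachford–Rice at each trial T, then check hF = ψ·hV(T) + (1−ψ)·hL(T).
  T = 335.5 K: K = (2.774, 0.158), RR gives ψ = 0.076, H_out = 2.659 kJ/mol
  T = 379.6 K: K = (5.344, 0.269), RR gives ψ = 0.353, H_out = 17.992 kJ/mol
  T = 357.6 K: K = (3.932, 0.210), RR gives ψ = 0.245, H_out = 11.487 kJ/mol
  T = 346.6 K: K = (3.324, 0.183), RR gives ψ = 0.173, H_out = 7.561 kJ/mol
  T = 341.1 K: K = (3.043, 0.170), RR gives ψ = 0.129, H_out = 5.288 kJ/mol
  T = 343.9 K: K = (3.184, 0.177), RR gives ψ = 0.153, H_out = 6.478 kJ/mol
  T = 342.5 K: K = (3.113, 0.174), RR gives ψ = 0.141, H_out = 5.892 kJ/mol
Linear interpolation between T = 342.5 (H_out = 5.892) and T = 343.9 (H_out = 6.478) on hF = 5.998 gives T ≈ 342.8 K, at which ψ = 0.14.

T = 342.8 K, V/F = 0.14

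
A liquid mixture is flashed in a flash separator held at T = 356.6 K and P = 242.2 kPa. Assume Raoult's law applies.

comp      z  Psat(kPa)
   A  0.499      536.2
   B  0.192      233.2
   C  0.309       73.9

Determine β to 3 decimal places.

β = 0.563

Raoult's law: Kᵢ = Pᵢˢᵃᵗ/P = Pᵢˢᵃᵗ/242.2.
  K_A = 536.2/242.2 = 2.21387, K_B = 233.2/242.2 = 0.96284, K_C = 73.9/242.2 = 0.30512
Material balance + equilibrium reduce to Σ zᵢ(Kᵢ−1)/(1+β(Kᵢ−1)) = 0.
Check two-phase: ΣzᵢKᵢ = 1.384 > 1 and Σzᵢ/Kᵢ = 1.438 > 1, so g(0) = 0.384 > 0 and g(1) = -0.438 < 0.
Newton iteration, β⁰ = 0.38:
  β = 0.380: g = 0.1155, g' = -0.620 → β = 0.566
  β = 0.566: g = -0.0024, g' = -0.664 → β = 0.563
Converged at β = 0.563.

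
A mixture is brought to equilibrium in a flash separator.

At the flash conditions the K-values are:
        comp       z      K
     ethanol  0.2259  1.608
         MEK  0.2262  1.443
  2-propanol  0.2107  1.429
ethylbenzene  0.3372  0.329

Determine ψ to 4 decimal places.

ψ = 0.3039

Iterate (Newton) starting at ψ = 0.5:
  ψ = 0.5000: g = -0.07871, g' = -0.4490 → ψ = 0.3247
  ψ = 0.3247: g = -0.00764, g' = -0.3702 → ψ = 0.3041
  ψ = 0.3041: g = -0.00007, g' = -0.3639 → ψ = 0.3039
Converged at ψ = 0.3039.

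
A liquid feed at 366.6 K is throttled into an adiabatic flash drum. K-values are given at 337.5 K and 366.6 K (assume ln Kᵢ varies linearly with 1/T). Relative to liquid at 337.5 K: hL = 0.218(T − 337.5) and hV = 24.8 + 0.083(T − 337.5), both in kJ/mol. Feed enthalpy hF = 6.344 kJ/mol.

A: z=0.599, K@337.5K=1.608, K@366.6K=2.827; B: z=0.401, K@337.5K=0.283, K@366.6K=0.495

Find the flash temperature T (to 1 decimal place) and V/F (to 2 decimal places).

T = 339.1 K, V/F = 0.24

Adiabatic flash: solve Rachford–Rice at each trial T, then check hF = ψ·hV(T) + (1−ψ)·hL(T).
  T = 337.5 K: K = (1.608, 0.283), RR gives ψ = 0.176, H_out = 4.362 kJ/mol
  T = 366.6 K: K = (2.827, 0.495), RR gives ψ = 0.967, H_out = 26.519 kJ/mol
  T = 352.1 K: K = (2.159, 0.379), RR gives ψ = 0.619, H_out = 17.305 kJ/mol
  T = 344.8 K: K = (1.869, 0.329), RR gives ψ = 0.431, H_out = 11.848 kJ/mol
  T = 341.1 K: K = (1.733, 0.305), RR gives ψ = 0.315, H_out = 8.439 kJ/mol
  T = 339.3 K: K = (1.670, 0.294), RR gives ψ = 0.249, H_out = 6.519 kJ/mol
  T = 338.4 K: K = (1.639, 0.288), RR gives ψ = 0.214, H_out = 5.474 kJ/mol
Linear interpolation between T = 338.4 (H_out = 5.474) and T = 339.3 (H_out = 6.519) on hF = 6.344 gives T ≈ 339.1 K, at which ψ = 0.24.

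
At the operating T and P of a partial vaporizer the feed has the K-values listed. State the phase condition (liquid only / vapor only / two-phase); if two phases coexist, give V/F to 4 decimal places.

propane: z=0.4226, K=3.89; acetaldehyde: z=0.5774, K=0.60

two-phase, V/F = 0.8567

ΣzᵢKᵢ = 1.9904; Σzᵢ/Kᵢ = 1.0710.
Both exceed 1, so a two-phase solution exists.
Rachford–Rice: g(ψ) = Σ zᵢ(Kᵢ−1)/(1+ψ(Kᵢ−1)) = 0.
Newton–Raphson from ψ = 0.31:
  ψ = 0.3100: g = 0.38053, g' = -1.1024 → ψ = 0.6552
  ψ = 0.6552: g = 0.10910, g' = -0.5912 → ψ = 0.8397
  ψ = 0.8397: g = 0.00863, g' = -0.5100 → ψ = 0.8566
  ψ = 0.8566: g = 0.00004, g' = -0.5060 → ψ = 0.8567
Converged at ψ = 0.8567.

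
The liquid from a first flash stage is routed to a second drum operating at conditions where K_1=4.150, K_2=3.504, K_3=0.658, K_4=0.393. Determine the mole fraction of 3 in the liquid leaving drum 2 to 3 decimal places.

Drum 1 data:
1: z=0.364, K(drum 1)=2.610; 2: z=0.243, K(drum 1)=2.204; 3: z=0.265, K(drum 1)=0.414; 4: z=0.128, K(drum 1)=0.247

x_3 (drum 2) = 0.512

Drum 1:
Newton–Raphson from ψ₁ = 0.5:
  ψ₁ = 0.500: g = 0.1331, g' = -0.796 → ψ₁ = 0.667
  ψ₁ = 0.667: g = -0.0040, g' = -0.866 → ψ₁ = 0.663
Converged at ψ₁ = 0.663.
Drum-1 compositions:
  1: x = 0.176, y = 0.460
  2: x = 0.135, y = 0.298
  3: x = 0.433, y = 0.179
  4: x = 0.255, y = 0.063
Drum-2 feed = drum-1 liquid: z₂ = (0.1761, 0.1352, 0.4332, 0.2555).
Drum 2:
Newton–Raphson from ψ₂ = 0.5:
  ψ₂ = 0.500: g = -0.0357, g' = -0.698 → ψ₂ = 0.449
  ψ₂ = 0.449: g = 0.0009, g' = -0.736 → ψ₂ = 0.450
Converged at ψ₂ = 0.450.
  1: x = 0.073, y = 0.302
  2: x = 0.064, y = 0.223
  3: x = 0.512, y = 0.337
  4: x = 0.352, y = 0.138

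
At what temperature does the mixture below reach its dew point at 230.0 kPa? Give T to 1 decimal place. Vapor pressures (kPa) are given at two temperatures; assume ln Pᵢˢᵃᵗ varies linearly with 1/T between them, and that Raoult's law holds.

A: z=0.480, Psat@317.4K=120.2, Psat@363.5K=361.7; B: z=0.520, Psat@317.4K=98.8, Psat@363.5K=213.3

T = 355.1 K

Dew-point temperature: Σzᵢ·P/Pᵢˢᵃᵗ(T) = 1. Interpolate ln Pᵢˢᵃᵗ = aᵢ + bᵢ/T.
  T = 317.4 K: ΣzᵢP/Pᵢˢᵃᵗ = 2.1290
  T = 363.5 K: ΣzᵢP/Pᵢˢᵃᵗ = 0.8659
  T = 340.4 K: ΣzᵢP/Pᵢˢᵃᵗ = 1.3140
  T = 351.9 K: ΣzᵢP/Pᵢˢᵃᵗ = 1.0597
  T = 357.7 K: ΣzᵢP/Pᵢˢᵃᵗ = 0.9562
  T = 354.8 K: ΣzᵢP/Pᵢˢᵃᵗ = 1.0061
  T = 356.2 K: ΣzᵢP/Pᵢˢᵃᵗ = 0.9816
Interpolating between 354.8 K and 356.2 K gives T ≈ 355.1 K.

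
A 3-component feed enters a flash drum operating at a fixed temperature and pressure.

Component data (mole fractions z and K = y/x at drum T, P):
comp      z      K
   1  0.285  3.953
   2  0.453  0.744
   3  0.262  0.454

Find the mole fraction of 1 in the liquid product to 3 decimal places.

x_1 = 0.113

Rachford–Rice: g(ψ) = Σ zᵢ(Kᵢ−1)/(1+ψ(Kᵢ−1)) = 0.
Feasibility: ΣzᵢKᵢ = 1.583, Σzᵢ/Kᵢ = 1.258 — both > 1, two phases present.
Iterate (Newton) starting at ψ = 0.5:
  ψ = 0.500: g = 0.0101, g' = -0.592 → ψ = 0.517
Converged at ψ = 0.517.
Compositions from xᵢ = zᵢ/(1+ψ(Kᵢ−1)), yᵢ = Kᵢxᵢ:
  1: x = 0.113, y = 0.446
  2: x = 0.522, y = 0.388
  3: x = 0.365, y = 0.166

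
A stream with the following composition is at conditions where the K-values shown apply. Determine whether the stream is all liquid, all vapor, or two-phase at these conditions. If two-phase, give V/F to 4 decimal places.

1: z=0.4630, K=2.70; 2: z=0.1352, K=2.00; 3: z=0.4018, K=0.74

all vapor

ΣzᵢKᵢ = 1.8178; Σzᵢ/Kᵢ = 0.7821.
Since Σzᵢ/Kᵢ < 1 the mixture is above its dew point — single vapor phase.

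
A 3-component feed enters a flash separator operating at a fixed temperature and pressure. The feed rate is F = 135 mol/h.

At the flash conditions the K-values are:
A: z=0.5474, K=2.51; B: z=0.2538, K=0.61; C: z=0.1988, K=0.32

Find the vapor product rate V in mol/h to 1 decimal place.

Rachford–Rice: g(ψ) = Σ zᵢ(Kᵢ−1)/(1+ψ(Kᵢ−1)) = 0.
Check two-phase: ΣzᵢKᵢ = 1.5924 > 1 and Σzᵢ/Kᵢ = 1.2554 > 1, so g(0) = 0.5924 > 0 and g(1) = -0.2554 < 0.
Newton iteration, ψ⁰ = 0.5:
  ψ = 0.5000: g = 0.14320, g' = -0.6758 → ψ = 0.7119
  ψ = 0.7119: g = -0.00069, g' = -0.7092 → ψ = 0.7109
Converged at ψ = 0.7109.
Then V = ψ·F = 0.7109·135 = 96.0 mol/h and L = F − V = 39.0 mol/h.

V = 96.0 mol/h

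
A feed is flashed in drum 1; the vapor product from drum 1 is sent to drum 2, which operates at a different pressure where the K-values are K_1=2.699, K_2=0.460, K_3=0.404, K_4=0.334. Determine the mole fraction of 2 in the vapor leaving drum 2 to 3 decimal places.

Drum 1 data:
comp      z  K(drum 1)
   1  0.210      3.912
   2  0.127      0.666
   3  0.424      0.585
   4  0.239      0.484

y_2 (drum 2) = 0.059

Drum 1:
Rachford–Rice: g(ψ₁) = Σ zᵢ(Kᵢ−1)/(1+ψ₁(Kᵢ−1)) = 0.
Check two-phase: ΣzᵢKᵢ = 1.270 > 1 and Σzᵢ/Kᵢ = 1.463 > 1, so g(0) = 0.270 > 0 and g(1) = -0.463 < 0.
Newton iteration, ψ₁⁰ = 0.54:
  ψ₁ = 0.540: g = -0.2118, g' = -0.534 → ψ₁ = 0.143
  ψ₁ = 0.143: g = 0.0667, g' = -1.059 → ψ₁ = 0.206
  ψ₁ = 0.206: g = 0.0061, g' = -0.878 → ψ₁ = 0.213
Converged at ψ₁ = 0.213.
Drum-1 compositions:
  1: x = 0.130, y = 0.507
  2: x = 0.137, y = 0.091
  3: x = 0.465, y = 0.272
  4: x = 0.269, y = 0.130
Drum-2 feed = drum-1 vapor: z₂ = (0.5068, 0.0911, 0.2721, 0.1300).
Drum 2:
Material balance + equilibrium reduce to Σ zᵢ(Kᵢ−1)/(1+ψ₂(Kᵢ−1)) = 0.
Feasibility: ΣzᵢKᵢ = 1.563, Σzᵢ/Kᵢ = 1.448 — both > 1, two phases present.
Iterate (Newton) starting at ψ₂ = 0.5:
  ψ₂ = 0.500: g = 0.0374, g' = -0.803 → ψ₂ = 0.547
Converged at ψ₂ = 0.547.
  1: x = 0.263, y = 0.709
  2: x = 0.129, y = 0.059
  3: x = 0.404, y = 0.163
  4: x = 0.204, y = 0.068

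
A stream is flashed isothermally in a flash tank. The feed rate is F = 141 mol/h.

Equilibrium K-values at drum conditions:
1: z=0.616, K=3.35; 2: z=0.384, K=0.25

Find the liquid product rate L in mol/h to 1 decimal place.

Rachford–Rice: g(ψ) = Σ zᵢ(Kᵢ−1)/(1+ψ(Kᵢ−1)) = 0.
Check two-phase: ΣzᵢKᵢ = 2.160 > 1 and Σzᵢ/Kᵢ = 1.720 > 1, so g(0) = 1.160 > 0 and g(1) = -0.720 < 0.
Binary case is linear: z₁(K₁−1)(1+ψ(K₂−1)) + z₂(K₂−1)(1+ψ(K₁−1)) = 0
⇒ ψ = [z₁(K₁−1)+z₂(K₂−1)] / [−(K₁−1)(K₂−1)] = 1.1596/1.7625 = 0.658
Then V = ψ·F = 0.6579·141 = 92.8 mol/h and L = F − V = 48.2 mol/h.

L = 48.2 mol/h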